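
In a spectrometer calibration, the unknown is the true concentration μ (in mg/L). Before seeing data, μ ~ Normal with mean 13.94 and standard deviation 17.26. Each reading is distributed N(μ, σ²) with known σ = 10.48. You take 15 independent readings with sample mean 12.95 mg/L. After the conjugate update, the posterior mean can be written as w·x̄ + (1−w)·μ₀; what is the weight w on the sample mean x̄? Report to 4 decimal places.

0.9760

For Normal data with known variance σ², a Normal(μ₀, σ₀²) prior on μ is conjugate. Posterior precision = 1/σ₀² + n/σ²; posterior mean is the precision-weighted average of μ₀ and x̄.
σ₀² = 17.26² = 297.9076, σ² = 10.48² = 109.8304. Prior precision 1/σ₀² = 1/297.9076; data precision n/σ² = 15/109.8304.
w = (n/σ²)/(1/σ₀² + n/σ²) = n·σ₀²/(σ² + n·σ₀²) = 15·297.9076/(109.8304 + 15·297.9076) = 4468.614/4578.4444 = 0.9760.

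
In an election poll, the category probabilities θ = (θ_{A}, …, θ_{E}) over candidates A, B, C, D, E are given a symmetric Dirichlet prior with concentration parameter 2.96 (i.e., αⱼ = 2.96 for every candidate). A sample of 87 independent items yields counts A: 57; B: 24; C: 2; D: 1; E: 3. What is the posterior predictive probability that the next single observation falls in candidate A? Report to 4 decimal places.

The Dirichlet prior is conjugate to the Multinomial likelihood: each posterior αⱼ = prior αⱼ + observed count nⱼ.
Posterior concentration: (59.96, 26.96, 4.96, 3.96, 5.96), total = 101.80.
P(next = A | data) = α_{A}/Σα = 0.5890.

0.5890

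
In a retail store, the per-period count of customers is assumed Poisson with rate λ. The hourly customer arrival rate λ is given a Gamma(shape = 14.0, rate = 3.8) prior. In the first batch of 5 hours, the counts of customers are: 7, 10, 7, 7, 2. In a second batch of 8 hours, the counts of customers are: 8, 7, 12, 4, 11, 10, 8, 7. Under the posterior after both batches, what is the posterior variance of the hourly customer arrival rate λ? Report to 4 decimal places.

With a Gamma(shape α, rate β) prior, the Poisson likelihood is conjugate: the posterior is Gamma(α + ΣXᵢ, β + n).
Batch 1: sum of counts S = 33 over n = 5 hours.
After batch 1: Gamma(α+S, β+n) = Gamma(14.0+33, 3.8+5) = Gamma(47.0, 8.8).
Batch 2: sum of counts S = 67 over n = 8 hours.
After batch 2: Gamma(α+S, β+n) = Gamma(47.0+67, 8.8+8) = Gamma(114.0, 16.8).
Var = α/β² = 114.0/16.8² = 0.4039.

0.4039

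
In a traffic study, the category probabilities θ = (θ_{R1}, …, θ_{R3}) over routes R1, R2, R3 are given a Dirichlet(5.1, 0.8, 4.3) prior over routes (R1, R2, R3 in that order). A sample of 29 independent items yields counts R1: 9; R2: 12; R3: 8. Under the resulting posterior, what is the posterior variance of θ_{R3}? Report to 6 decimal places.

0.005356

The Dirichlet prior is conjugate to the Multinomial likelihood: each posterior αⱼ = prior αⱼ + observed count nⱼ.
Posterior concentration: (14.1, 12.8, 12.3), total = 39.2.
Var[θ_j] = α_j(Σα−α_j)/((Σα)²(Σα+1)) = 12.3·26.9/(39.2²·40.2) = 0.005356.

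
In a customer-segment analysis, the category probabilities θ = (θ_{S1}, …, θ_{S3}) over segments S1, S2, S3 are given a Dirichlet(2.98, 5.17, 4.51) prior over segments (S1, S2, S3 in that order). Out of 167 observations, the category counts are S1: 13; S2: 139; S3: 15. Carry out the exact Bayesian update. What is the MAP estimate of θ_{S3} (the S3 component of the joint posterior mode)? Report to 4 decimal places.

The Dirichlet prior is conjugate to the Multinomial likelihood: each posterior αⱼ = prior αⱼ + observed count nⱼ.
Posterior concentration: (15.98, 144.17, 19.51), total = 179.66.
Joint mode component: (α_{S3}−1)/(Σα−K) = 18.51/176.66 = 0.1048.

0.1048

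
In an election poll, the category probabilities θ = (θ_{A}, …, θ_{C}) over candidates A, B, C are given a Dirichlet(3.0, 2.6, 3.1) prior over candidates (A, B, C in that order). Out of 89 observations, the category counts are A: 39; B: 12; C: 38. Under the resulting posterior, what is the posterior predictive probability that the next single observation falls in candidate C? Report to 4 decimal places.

The Dirichlet prior is conjugate to the Multinomial likelihood: each posterior αⱼ = prior αⱼ + observed count nⱼ.
Posterior concentration: (42.0, 14.6, 41.1), total = 97.7.
P(next = C | data) = α_{C}/Σα = 0.4207.

0.4207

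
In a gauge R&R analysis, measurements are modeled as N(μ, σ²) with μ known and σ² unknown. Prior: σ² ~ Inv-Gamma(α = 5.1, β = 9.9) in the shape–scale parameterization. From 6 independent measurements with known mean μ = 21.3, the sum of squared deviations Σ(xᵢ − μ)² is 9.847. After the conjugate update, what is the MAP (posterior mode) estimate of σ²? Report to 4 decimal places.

1.6290

With known mean μ and an Inverse-Gamma(α, β) prior on σ², the Normal likelihood is conjugate: posterior is Inv-Gamma(α + n/2, β + Σ(xᵢ−μ)²/2).
Posterior: Inv-Gamma(5.1 + 6/2, 9.9 + 9.847/2) = Inv-Gamma(8.10, 14.8235).
Mode = β/(α+1) = 14.8235/9.10 = 1.6290.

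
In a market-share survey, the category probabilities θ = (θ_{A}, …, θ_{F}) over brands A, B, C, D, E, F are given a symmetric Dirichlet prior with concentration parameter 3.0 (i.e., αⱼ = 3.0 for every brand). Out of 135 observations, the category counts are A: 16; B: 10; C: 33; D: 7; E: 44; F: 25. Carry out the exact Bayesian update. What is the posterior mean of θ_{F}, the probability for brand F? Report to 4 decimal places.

The Dirichlet prior is conjugate to the Multinomial likelihood: each posterior αⱼ = prior αⱼ + observed count nⱼ.
Posterior concentration: (19.0, 13.0, 36.0, 10.0, 47.0, 28.0), total = 153.0.
E[θ_{F}|data] = α_{F}/Σα = 28.0/153.0 = 0.1830.

0.1830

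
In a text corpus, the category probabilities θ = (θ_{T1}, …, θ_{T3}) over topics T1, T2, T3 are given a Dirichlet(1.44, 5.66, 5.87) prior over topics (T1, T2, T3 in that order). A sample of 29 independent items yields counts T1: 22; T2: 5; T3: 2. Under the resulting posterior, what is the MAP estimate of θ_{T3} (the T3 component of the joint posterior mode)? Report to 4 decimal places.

0.1763

The Dirichlet prior is conjugate to the Multinomial likelihood: each posterior αⱼ = prior αⱼ + observed count nⱼ.
Posterior concentration: (23.44, 10.66, 7.87), total = 41.97.
Joint mode component: (α_{T3}−1)/(Σα−K) = 6.87/38.97 = 0.1763.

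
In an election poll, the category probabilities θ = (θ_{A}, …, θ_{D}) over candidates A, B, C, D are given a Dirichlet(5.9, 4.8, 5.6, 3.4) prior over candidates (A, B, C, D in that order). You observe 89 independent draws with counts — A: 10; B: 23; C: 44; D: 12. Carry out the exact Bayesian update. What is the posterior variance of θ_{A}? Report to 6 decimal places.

The Dirichlet prior is conjugate to the Multinomial likelihood: each posterior αⱼ = prior αⱼ + observed count nⱼ.
Posterior concentration: (15.9, 27.8, 49.6, 15.4), total = 108.7.
Var[θ_j] = α_j(Σα−α_j)/((Σα)²(Σα+1)) = 15.9·92.8/(108.7²·109.7) = 0.001138.

0.001138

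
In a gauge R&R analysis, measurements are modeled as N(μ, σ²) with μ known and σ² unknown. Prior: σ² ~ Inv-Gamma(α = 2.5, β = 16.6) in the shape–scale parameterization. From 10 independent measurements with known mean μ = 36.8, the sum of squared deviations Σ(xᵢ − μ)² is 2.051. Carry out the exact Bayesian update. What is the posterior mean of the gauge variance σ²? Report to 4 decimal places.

With known mean μ and an Inverse-Gamma(α, β) prior on σ², the Normal likelihood is conjugate: posterior is Inv-Gamma(α + n/2, β + Σ(xᵢ−μ)²/2).
Posterior: Inv-Gamma(2.5 + 10/2, 16.6 + 2.051/2) = Inv-Gamma(7.50, 17.6255).
E[σ²|data] = β/(α−1) = 17.6255/6.50 = 2.7116.

2.7116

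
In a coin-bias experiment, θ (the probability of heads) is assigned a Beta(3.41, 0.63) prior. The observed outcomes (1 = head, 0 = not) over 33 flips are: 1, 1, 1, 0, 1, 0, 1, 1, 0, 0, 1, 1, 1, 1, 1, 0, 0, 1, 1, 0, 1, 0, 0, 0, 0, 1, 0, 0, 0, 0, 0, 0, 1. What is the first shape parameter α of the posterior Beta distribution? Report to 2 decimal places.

The Beta prior is conjugate to a Binomial/Bernoulli likelihood; the update adds successes to α and failures to β.
Posterior: Beta(α+k, β+n−k) = Beta(3.41+16, 0.63+17) = Beta(19.41, 17.63).
Posterior α = 19.41.

19.41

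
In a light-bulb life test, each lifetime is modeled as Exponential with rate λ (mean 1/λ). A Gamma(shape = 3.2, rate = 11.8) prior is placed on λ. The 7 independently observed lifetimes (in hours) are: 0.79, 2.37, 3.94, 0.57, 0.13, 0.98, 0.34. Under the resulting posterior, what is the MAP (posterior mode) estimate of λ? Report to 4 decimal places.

With a Gamma(shape α, rate β) prior on the exponential rate λ, the posterior after n observations with total T = Σxᵢ is Gamma(α+n, β+T).
Sum of observations T = 9.12 hours; n = 7.
Posterior: Gamma(3.2+7, 11.8+9.12) = Gamma(10.2, 20.92).
Mode = (α−1)/β = 0.4398.

0.4398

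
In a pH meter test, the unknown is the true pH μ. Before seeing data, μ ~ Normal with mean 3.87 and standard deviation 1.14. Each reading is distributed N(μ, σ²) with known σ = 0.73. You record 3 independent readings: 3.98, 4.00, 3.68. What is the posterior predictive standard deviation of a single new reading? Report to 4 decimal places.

For Normal data with known variance σ², a Normal(μ₀, σ₀²) prior on μ is conjugate. Posterior precision = 1/σ₀² + n/σ²; posterior mean is the precision-weighted average of μ₀ and x̄.
σ₀² = 1.14² = 1.2996, σ² = 0.73² = 0.5329; σ² + n·σ₀² = 0.5329 + 3·1.2996 = 4.4317.
Posterior precision = 1/σ₀² + n/σ² = 1/1.2996 + 3/0.5329 = (σ² + n·σ₀²)/(σ₀²σ²) = 4.4317/(1.2996·0.5329); posterior variance σₙ² = σ₀²σ²/(σ² + n·σ₀²) = 1.2996·0.5329/4.4317 = 0.156273.
Predictive variance for one new observation = σₙ² + σ² = 1.2996·0.5329/4.4317 + 0.5329 = σ²·(σ₀² + 4.4317)/4.4317 = 0.5329·5.7313/4.4317 = 0.689173; SD = √(0.5329·5.7313/4.4317) = 0.8302.

0.8302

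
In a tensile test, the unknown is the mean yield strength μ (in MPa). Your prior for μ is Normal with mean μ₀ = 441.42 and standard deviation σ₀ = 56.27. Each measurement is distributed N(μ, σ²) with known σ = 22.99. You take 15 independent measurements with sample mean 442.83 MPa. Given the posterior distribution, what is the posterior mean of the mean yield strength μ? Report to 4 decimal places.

For Normal data with known variance σ², a Normal(μ₀, σ₀²) prior on μ is conjugate. Posterior precision = 1/σ₀² + n/σ²; posterior mean is the precision-weighted average of μ₀ and x̄.
n·x̄ = 15·442.83 = 6642.45.
σ₀² = 56.27² = 3166.3129, σ² = 22.99² = 528.5401; σ² + n·σ₀² = 528.5401 + 15·3166.3129 = 48023.2336.
Posterior mean = (μ₀/σ₀² + n·x̄/σ²)/(1/σ₀² + n/σ²) = (σ²·μ₀ + σ₀²·n·x̄)/(σ² + n·σ₀²) = (528.5401·441.42 + 3166.3129·6642.45)/48023.2336 = 21265383.293547/48023.2336 = 442.8145.

442.8145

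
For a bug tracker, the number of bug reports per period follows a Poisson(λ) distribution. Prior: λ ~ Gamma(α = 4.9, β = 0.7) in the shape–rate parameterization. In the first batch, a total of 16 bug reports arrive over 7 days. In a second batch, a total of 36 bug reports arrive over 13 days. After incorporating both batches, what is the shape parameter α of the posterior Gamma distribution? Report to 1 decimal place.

56.9

With a Gamma(shape α, rate β) prior, the Poisson likelihood is conjugate: the posterior is Gamma(α + ΣXᵢ, β + n).
After batch 1: Gamma(α+S, β+n) = Gamma(4.9+16, 0.7+7) = Gamma(20.9, 7.7).
After batch 2: Gamma(α+S, β+n) = Gamma(20.9+36, 7.7+13) = Gamma(56.9, 20.7).
Posterior α = 56.9.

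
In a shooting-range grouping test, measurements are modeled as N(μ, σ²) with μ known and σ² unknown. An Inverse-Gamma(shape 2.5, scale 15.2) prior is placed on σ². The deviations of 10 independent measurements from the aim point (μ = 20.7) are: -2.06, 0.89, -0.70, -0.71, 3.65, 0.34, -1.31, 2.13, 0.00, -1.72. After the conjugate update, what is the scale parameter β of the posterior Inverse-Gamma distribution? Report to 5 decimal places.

29.53965

With known mean μ and an Inverse-Gamma(α, β) prior on σ², the Normal likelihood is conjugate: posterior is Inv-Gamma(α + n/2, β + Σ(xᵢ−μ)²/2).
Σ(xᵢ−μ)² = (-2.06)² + (0.89)² + (-0.70)² + (-0.71)² + (3.65)² + (0.34)² + (-1.31)² + (2.13)² + (0.00)² + (-1.72)² = 28.6793.
Posterior: Inv-Gamma(2.5 + 10/2, 15.2 + 28.6793/2) = Inv-Gamma(7.50, 29.53965).
Posterior β = 29.53965.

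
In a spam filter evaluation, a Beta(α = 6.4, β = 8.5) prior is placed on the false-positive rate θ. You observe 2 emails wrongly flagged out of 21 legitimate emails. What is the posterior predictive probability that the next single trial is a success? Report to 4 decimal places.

The Beta prior is conjugate to a Binomial/Bernoulli likelihood; the update adds successes to α and failures to β.
Posterior: Beta(α+k, β+n−k) = Beta(6.4+2, 8.5+19) = Beta(8.4, 27.5).
For a single future Bernoulli trial, P(success | data) = α/(α+β) = 0.2340.

0.2340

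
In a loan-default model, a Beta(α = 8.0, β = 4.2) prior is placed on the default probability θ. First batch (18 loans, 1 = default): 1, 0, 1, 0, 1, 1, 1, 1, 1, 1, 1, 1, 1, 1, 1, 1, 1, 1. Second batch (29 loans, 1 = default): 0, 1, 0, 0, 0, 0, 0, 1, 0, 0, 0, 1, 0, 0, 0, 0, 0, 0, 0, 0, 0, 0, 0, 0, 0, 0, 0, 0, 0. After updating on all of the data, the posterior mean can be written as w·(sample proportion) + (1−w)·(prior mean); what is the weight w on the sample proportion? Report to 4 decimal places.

The Beta prior is conjugate to a Binomial/Bernoulli likelihood; the update adds successes to α and failures to β.
Total number of loans: n = 18 + 29 = 47.
Posterior mean = (α₀+k)/(α₀+β₀+n) = [n/(α₀+β₀+n)]·(k/n) + [(α₀+β₀)/(α₀+β₀+n)]·α₀/(α₀+β₀), so only n and the prior enter the weight.
The weight on the data is w = n/(α₀+β₀+n) = 47/(8.0+4.2+47) = 47/59.2 = 0.7939.

0.7939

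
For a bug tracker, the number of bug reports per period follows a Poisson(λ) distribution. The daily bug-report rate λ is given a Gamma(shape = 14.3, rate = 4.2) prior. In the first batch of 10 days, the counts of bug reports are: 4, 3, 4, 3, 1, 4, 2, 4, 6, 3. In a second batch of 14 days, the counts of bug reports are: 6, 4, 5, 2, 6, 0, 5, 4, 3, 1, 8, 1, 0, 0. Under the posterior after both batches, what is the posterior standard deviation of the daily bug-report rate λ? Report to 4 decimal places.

0.3425

With a Gamma(shape α, rate β) prior, the Poisson likelihood is conjugate: the posterior is Gamma(α + ΣXᵢ, β + n).
Batch 1: sum of counts S = 34 over n = 10 days.
After batch 1: Gamma(α+S, β+n) = Gamma(14.3+34, 4.2+10) = Gamma(48.3, 14.2).
Batch 2: sum of counts S = 45 over n = 14 days.
After batch 2: Gamma(α+S, β+n) = Gamma(48.3+45, 14.2+14) = Gamma(93.3, 28.2).
SD = √α/β = √93.3/28.2 = 0.3425.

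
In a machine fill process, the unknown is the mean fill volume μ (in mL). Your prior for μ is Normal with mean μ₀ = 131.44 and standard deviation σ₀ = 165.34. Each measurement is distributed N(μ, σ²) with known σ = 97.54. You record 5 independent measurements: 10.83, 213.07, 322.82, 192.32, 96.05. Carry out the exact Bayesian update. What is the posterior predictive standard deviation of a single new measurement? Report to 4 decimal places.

106.2687

For Normal data with known variance σ², a Normal(μ₀, σ₀²) prior on μ is conjugate. Posterior precision = 1/σ₀² + n/σ²; posterior mean is the precision-weighted average of μ₀ and x̄.
σ₀² = 165.34² = 27337.3156, σ² = 97.54² = 9514.0516; σ² + n·σ₀² = 9514.0516 + 5·27337.3156 = 146200.6296.
Posterior precision = 1/σ₀² + n/σ² = 1/27337.3156 + 5/9514.0516 = (σ² + n·σ₀²)/(σ₀²σ²) = 146200.6296/(27337.3156·9514.0516); posterior variance σₙ² = σ₀²σ²/(σ² + n·σ₀²) = 27337.3156·9514.0516/146200.6296 = 1778.984345.
Predictive variance for one new observation = σₙ² + σ² = 27337.3156·9514.0516/146200.6296 + 9514.0516 = σ²·(σ₀² + 146200.6296)/146200.6296 = 9514.0516·173537.9452/146200.6296 = 11293.035945; SD = √(9514.0516·173537.9452/146200.6296) = 106.2687.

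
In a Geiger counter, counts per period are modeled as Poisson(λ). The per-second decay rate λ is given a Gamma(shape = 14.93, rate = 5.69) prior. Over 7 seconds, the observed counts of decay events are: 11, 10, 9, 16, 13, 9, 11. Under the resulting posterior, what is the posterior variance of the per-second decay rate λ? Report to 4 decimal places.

0.5833

With a Gamma(shape α, rate β) prior, the Poisson likelihood is conjugate: the posterior is Gamma(α + ΣXᵢ, β + n).
Sum of counts S = 79 over n = 7 seconds.
Posterior: Gamma(α+S, β+n) = Gamma(14.93+79, 5.69+7) = Gamma(93.93, 12.69).
Var = α/β² = 93.93/12.69² = 0.5833.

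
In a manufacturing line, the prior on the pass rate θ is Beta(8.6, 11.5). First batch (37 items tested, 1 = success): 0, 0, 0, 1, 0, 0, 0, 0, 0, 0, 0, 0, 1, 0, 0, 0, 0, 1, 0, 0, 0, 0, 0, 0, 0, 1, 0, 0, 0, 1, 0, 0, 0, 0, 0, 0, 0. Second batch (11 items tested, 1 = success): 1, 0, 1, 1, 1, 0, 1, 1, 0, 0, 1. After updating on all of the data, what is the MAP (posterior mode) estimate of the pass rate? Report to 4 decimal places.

The Beta prior is conjugate to a Binomial/Bernoulli likelihood; the update adds successes to α and failures to β.
After batch 1: Beta(8.6+5, 11.5+32) = Beta(13.6, 43.5).
After batch 2: Beta(13.6+7, 43.5+4) = Beta(20.6, 47.5).
Mode of Beta(a,b) for a,b>1 is (a−1)/(a+b−2) = 19.6/66.1 = 0.2965.

0.2965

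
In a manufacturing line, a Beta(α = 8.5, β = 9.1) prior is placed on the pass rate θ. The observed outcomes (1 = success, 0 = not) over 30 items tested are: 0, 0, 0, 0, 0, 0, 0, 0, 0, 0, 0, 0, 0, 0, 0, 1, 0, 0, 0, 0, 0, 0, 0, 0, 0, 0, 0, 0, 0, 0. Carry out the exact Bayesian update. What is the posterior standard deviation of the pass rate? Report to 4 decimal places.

0.0573

The Beta prior is conjugate to a Binomial/Bernoulli likelihood; the update adds successes to α and failures to β.
Posterior: Beta(α+k, β+n−k) = Beta(8.5+1, 9.1+29) = Beta(9.5, 38.1).
Var = αβ/((α+β)²(α+β+1)) = 9.5·38.1/(47.6²·48.6) = 0.00328699; SD = √0.00328699 = 0.0573.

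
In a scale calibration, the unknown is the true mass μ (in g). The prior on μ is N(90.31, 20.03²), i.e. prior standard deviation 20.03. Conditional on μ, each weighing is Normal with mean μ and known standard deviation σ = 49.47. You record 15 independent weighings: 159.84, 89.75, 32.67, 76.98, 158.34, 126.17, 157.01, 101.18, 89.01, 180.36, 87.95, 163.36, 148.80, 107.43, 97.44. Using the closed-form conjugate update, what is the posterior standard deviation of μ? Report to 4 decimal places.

10.7697

For Normal data with known variance σ², a Normal(μ₀, σ₀²) prior on μ is conjugate. Posterior precision = 1/σ₀² + n/σ²; posterior mean is the precision-weighted average of μ₀ and x̄.
σ₀² = 20.03² = 401.2009, σ² = 49.47² = 2447.2809; σ² + n·σ₀² = 2447.2809 + 15·401.2009 = 8465.2944.
Posterior precision = 1/σ₀² + n/σ² = 1/401.2009 + 15/2447.2809 = (σ² + n·σ₀²)/(σ₀²σ²) = 8465.2944/(401.2009·2447.2809); posterior variance σₙ² = σ₀²σ²/(σ² + n·σ₀²) = 401.2009·2447.2809/8465.2944 = 115.985488.
Posterior SD = √σₙ² = √(401.2009·2447.2809/8465.2944) = 10.7697.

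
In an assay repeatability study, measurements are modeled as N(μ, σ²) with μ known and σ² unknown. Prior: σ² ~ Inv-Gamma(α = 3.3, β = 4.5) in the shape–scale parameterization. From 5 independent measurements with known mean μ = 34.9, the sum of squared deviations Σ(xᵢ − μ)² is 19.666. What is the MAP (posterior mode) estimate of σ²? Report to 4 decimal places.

2.1078

With known mean μ and an Inverse-Gamma(α, β) prior on σ², the Normal likelihood is conjugate: posterior is Inv-Gamma(α + n/2, β + Σ(xᵢ−μ)²/2).
Posterior: Inv-Gamma(3.3 + 5/2, 4.5 + 19.666/2) = Inv-Gamma(5.80, 14.3330).
Mode = β/(α+1) = 14.3330/6.80 = 2.1078.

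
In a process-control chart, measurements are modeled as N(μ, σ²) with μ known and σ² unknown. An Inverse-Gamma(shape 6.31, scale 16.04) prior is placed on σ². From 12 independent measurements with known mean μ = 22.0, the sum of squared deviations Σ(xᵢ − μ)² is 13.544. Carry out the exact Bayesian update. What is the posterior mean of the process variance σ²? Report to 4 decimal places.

2.0170

With known mean μ and an Inverse-Gamma(α, β) prior on σ², the Normal likelihood is conjugate: posterior is Inv-Gamma(α + n/2, β + Σ(xᵢ−μ)²/2).
Posterior: Inv-Gamma(6.31 + 12/2, 16.04 + 13.544/2) = Inv-Gamma(12.31, 22.8120).
E[σ²|data] = β/(α−1) = 22.8120/11.31 = 2.0170.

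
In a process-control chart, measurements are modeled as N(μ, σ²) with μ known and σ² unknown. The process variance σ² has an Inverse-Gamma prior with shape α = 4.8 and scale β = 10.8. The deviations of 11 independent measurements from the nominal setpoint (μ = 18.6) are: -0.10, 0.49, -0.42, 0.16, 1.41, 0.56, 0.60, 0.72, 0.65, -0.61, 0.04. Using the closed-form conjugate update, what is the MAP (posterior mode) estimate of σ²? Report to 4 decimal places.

1.1517

With known mean μ and an Inverse-Gamma(α, β) prior on σ², the Normal likelihood is conjugate: posterior is Inv-Gamma(α + n/2, β + Σ(xᵢ−μ)²/2).
Σ(xᵢ−μ)² = (-0.10)² + (0.49)² + (-0.42)² + (0.16)² + (1.41)² + (0.56)² + (0.60)² + (0.72)² + (0.65)² + (-0.61)² + (0.04)² = 4.4284.
Posterior: Inv-Gamma(4.8 + 11/2, 10.8 + 4.4284/2) = Inv-Gamma(10.30, 13.01420).
Mode = β/(α+1) = 13.01420/11.30 = 1.1517.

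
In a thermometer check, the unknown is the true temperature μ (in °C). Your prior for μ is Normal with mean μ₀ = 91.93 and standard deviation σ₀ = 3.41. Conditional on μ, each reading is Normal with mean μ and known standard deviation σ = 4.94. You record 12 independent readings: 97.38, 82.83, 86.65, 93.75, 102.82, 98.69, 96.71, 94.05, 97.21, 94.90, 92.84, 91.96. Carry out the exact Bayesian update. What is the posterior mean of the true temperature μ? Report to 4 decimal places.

For Normal data with known variance σ², a Normal(μ₀, σ₀²) prior on μ is conjugate. Posterior precision = 1/σ₀² + n/σ²; posterior mean is the precision-weighted average of μ₀ and x̄.
Σxᵢ = 97.38 + 82.83 + 86.65 + 93.75 + 102.82 + 98.69 + 96.71 + 94.05 + 97.21 + 94.90 + 92.84 + 91.96 = 1129.79, so n·x̄ = 1129.79.
σ₀² = 3.41² = 11.6281, σ² = 4.94² = 24.4036; σ² + n·σ₀² = 24.4036 + 12·11.6281 = 163.9408.
Posterior mean = (μ₀/σ₀² + n·x̄/σ²)/(1/σ₀² + n/σ²) = (σ²·μ₀ + σ₀²·n·x̄)/(σ² + n·σ₀²) = (24.4036·91.93 + 11.6281·1129.79)/163.9408 = 15380.734047/163.9408 = 93.8188.

93.8188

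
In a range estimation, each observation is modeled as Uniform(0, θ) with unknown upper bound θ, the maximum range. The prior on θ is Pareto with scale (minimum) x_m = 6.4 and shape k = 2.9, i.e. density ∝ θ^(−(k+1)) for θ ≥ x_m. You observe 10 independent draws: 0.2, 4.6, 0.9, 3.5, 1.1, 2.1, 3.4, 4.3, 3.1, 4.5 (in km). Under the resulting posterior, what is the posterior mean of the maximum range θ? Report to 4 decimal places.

6.9378

A Pareto(scale x_m, shape k) prior on the upper bound θ of Uniform(0, θ) is conjugate: posterior is Pareto(max(x_m, max xᵢ), k + n).
Sample maximum = 4.6; prior scale x_m = 6.4 → posterior scale = max = 6.4.
Posterior shape = 2.9 + 10 = 12.9.
E[θ|data] = k·x_m/(k−1) = 12.9·6.4/11.9 = 6.9378.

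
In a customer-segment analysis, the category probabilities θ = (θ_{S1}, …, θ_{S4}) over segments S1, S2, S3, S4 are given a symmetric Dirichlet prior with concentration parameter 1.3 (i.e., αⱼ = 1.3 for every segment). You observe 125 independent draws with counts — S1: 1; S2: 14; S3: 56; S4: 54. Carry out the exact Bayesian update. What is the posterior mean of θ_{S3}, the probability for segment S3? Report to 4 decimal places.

0.4401

The Dirichlet prior is conjugate to the Multinomial likelihood: each posterior αⱼ = prior αⱼ + observed count nⱼ.
Posterior concentration: (2.3, 15.3, 57.3, 55.3), total = 130.2.
E[θ_{S3}|data] = α_{S3}/Σα = 57.3/130.2 = 0.4401.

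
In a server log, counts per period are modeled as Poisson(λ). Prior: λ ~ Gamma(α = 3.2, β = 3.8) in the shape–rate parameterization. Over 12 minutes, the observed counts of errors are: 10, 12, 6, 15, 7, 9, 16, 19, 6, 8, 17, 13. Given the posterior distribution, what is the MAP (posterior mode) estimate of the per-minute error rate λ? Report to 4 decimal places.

8.8734

With a Gamma(shape α, rate β) prior, the Poisson likelihood is conjugate: the posterior is Gamma(α + ΣXᵢ, β + n).
Sum of counts S = 138 over n = 12 minutes.
Posterior: Gamma(α+S, β+n) = Gamma(3.2+138, 3.8+12) = Gamma(141.2, 15.8).
Mode of Gamma(α,β) for α≥1 is (α−1)/β = 140.2/15.8 = 8.8734.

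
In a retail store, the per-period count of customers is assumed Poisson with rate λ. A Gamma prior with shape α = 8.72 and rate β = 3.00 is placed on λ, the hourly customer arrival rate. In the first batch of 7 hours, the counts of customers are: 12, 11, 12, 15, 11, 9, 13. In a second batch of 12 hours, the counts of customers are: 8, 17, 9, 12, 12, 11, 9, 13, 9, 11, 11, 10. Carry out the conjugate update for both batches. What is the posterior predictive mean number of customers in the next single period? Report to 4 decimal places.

10.1691

With a Gamma(shape α, rate β) prior, the Poisson likelihood is conjugate: the posterior is Gamma(α + ΣXᵢ, β + n).
Batch 1: sum of counts S = 83 over n = 7 hours.
After batch 1: Gamma(α+S, β+n) = Gamma(8.72+83, 3.00+7) = Gamma(91.72, 10.00).
Batch 2: sum of counts S = 132 over n = 12 hours.
After batch 2: Gamma(α+S, β+n) = Gamma(91.72+132, 10.00+12) = Gamma(223.72, 22.00).
The predictive distribution for one future period is NegBinom with mean α/β = 10.1691.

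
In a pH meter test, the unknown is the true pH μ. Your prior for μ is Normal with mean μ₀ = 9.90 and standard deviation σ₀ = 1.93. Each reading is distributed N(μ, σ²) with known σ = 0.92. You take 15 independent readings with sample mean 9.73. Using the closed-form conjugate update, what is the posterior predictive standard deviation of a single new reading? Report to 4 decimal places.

For Normal data with known variance σ², a Normal(μ₀, σ₀²) prior on μ is conjugate. Posterior precision = 1/σ₀² + n/σ²; posterior mean is the precision-weighted average of μ₀ and x̄.
σ₀² = 1.93² = 3.7249, σ² = 0.92² = 0.8464; σ² + n·σ₀² = 0.8464 + 15·3.7249 = 56.7199.
Posterior precision = 1/σ₀² + n/σ² = 1/3.7249 + 15/0.8464 = (σ² + n·σ₀²)/(σ₀²σ²) = 56.7199/(3.7249·0.8464); posterior variance σₙ² = σ₀²σ²/(σ² + n·σ₀²) = 3.7249·0.8464/56.7199 = 0.055585.
Predictive variance for one new observation = σₙ² + σ² = 3.7249·0.8464/56.7199 + 0.8464 = σ²·(σ₀² + 56.7199)/56.7199 = 0.8464·60.4448/56.7199 = 0.901985; SD = √(0.8464·60.4448/56.7199) = 0.9497.

0.9497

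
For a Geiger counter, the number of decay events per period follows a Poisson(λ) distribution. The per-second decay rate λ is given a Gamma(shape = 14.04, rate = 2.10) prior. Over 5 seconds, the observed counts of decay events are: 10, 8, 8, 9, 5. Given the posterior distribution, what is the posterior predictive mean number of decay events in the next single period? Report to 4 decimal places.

7.6113

With a Gamma(shape α, rate β) prior, the Poisson likelihood is conjugate: the posterior is Gamma(α + ΣXᵢ, β + n).
Sum of counts S = 40 over n = 5 seconds.
Posterior: Gamma(α+S, β+n) = Gamma(14.04+40, 2.10+5) = Gamma(54.04, 7.10).
The predictive distribution for one future period is NegBinom with mean α/β = 7.6113.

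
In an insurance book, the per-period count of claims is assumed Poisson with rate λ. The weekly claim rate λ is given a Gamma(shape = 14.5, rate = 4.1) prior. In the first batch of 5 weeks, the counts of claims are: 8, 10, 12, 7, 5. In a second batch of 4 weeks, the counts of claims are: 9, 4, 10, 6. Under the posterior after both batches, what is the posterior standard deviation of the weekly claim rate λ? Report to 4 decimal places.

With a Gamma(shape α, rate β) prior, the Poisson likelihood is conjugate: the posterior is Gamma(α + ΣXᵢ, β + n).
Batch 1: sum of counts S = 42 over n = 5 weeks.
After batch 1: Gamma(α+S, β+n) = Gamma(14.5+42, 4.1+5) = Gamma(56.5, 9.1).
Batch 2: sum of counts S = 29 over n = 4 weeks.
After batch 2: Gamma(α+S, β+n) = Gamma(56.5+29, 9.1+4) = Gamma(85.5, 13.1).
SD = √α/β = √85.5/13.1 = 0.7058.

0.7058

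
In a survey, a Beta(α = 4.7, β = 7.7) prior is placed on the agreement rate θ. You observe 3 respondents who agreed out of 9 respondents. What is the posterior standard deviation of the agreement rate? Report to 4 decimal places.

0.1014

The Beta prior is conjugate to a Binomial/Bernoulli likelihood; the update adds successes to α and failures to β.
Posterior: Beta(α+k, β+n−k) = Beta(4.7+3, 7.7+6) = Beta(7.7, 13.7).
Var = αβ/((α+β)²(α+β+1)) = 7.7·13.7/(21.4²·22.4) = 0.01028338; SD = √0.01028338 = 0.1014.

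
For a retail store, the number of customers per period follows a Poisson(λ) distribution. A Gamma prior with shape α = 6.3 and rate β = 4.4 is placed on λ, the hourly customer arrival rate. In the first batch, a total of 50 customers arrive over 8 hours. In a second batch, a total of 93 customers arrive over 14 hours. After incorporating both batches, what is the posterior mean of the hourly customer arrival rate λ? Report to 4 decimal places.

5.6553

With a Gamma(shape α, rate β) prior, the Poisson likelihood is conjugate: the posterior is Gamma(α + ΣXᵢ, β + n).
After batch 1: Gamma(α+S, β+n) = Gamma(6.3+50, 4.4+8) = Gamma(56.3, 12.4).
After batch 2: Gamma(α+S, β+n) = Gamma(56.3+93, 12.4+14) = Gamma(149.3, 26.4).
Posterior mean = α/β = 149.3/26.4 = 5.6553.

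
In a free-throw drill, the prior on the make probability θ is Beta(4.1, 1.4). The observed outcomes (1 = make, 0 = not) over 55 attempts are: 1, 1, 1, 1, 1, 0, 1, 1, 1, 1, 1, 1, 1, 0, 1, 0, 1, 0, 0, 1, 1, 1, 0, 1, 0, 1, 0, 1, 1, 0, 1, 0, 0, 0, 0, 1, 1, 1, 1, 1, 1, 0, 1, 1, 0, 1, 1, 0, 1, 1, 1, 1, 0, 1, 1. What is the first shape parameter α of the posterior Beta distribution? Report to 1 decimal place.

42.1

The Beta prior is conjugate to a Binomial/Bernoulli likelihood; the update adds successes to α and failures to β.
Posterior: Beta(α+k, β+n−k) = Beta(4.1+38, 1.4+17) = Beta(42.1, 18.4).
Posterior α = 42.1.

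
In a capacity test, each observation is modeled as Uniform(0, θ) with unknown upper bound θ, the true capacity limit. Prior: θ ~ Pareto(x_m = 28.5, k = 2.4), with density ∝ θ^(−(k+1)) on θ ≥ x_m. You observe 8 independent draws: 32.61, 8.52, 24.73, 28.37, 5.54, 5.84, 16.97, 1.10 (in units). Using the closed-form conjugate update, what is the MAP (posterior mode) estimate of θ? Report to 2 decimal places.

32.61

A Pareto(scale x_m, shape k) prior on the upper bound θ of Uniform(0, θ) is conjugate: posterior is Pareto(max(x_m, max xᵢ), k + n).
Sample maximum = 32.61; prior scale x_m = 28.5 → posterior scale = max = 32.61.
Posterior shape = 2.4 + 8 = 10.4.
The Pareto density is decreasing on [x_m, ∞), so the mode is x_m = 32.61.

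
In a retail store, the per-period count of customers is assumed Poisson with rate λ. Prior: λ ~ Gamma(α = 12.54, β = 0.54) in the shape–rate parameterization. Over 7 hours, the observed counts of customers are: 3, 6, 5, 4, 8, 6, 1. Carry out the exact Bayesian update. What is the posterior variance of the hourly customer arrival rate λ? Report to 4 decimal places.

0.8010

With a Gamma(shape α, rate β) prior, the Poisson likelihood is conjugate: the posterior is Gamma(α + ΣXᵢ, β + n).
Sum of counts S = 33 over n = 7 hours.
Posterior: Gamma(α+S, β+n) = Gamma(12.54+33, 0.54+7) = Gamma(45.54, 7.54).
Var = α/β² = 45.54/7.54² = 0.8010.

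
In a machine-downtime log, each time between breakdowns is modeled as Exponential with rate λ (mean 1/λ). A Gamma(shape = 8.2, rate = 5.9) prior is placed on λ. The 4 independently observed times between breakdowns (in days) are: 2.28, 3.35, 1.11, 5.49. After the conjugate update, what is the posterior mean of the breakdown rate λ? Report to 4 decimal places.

With a Gamma(shape α, rate β) prior on the exponential rate λ, the posterior after n observations with total T = Σxᵢ is Gamma(α+n, β+T).
Sum of observations T = 12.23 days; n = 4.
Posterior: Gamma(8.2+4, 5.9+12.23) = Gamma(12.2, 18.13).
Posterior mean of λ = α/β = 12.2/18.13 = 0.6729.

0.6729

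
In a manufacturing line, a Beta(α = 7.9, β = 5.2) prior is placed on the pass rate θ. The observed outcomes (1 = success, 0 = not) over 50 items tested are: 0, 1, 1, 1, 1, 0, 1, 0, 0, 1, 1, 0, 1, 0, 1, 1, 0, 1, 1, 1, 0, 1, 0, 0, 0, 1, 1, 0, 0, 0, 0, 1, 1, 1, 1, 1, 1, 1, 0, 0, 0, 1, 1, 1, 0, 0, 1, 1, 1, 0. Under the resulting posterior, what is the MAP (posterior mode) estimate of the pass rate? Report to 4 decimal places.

0.5876

The Beta prior is conjugate to a Binomial/Bernoulli likelihood; the update adds successes to α and failures to β.
Posterior: Beta(α+k, β+n−k) = Beta(7.9+29, 5.2+21) = Beta(36.9, 26.2).
Mode of Beta(a,b) for a,b>1 is (a−1)/(a+b−2) = 35.9/61.1 = 0.5876.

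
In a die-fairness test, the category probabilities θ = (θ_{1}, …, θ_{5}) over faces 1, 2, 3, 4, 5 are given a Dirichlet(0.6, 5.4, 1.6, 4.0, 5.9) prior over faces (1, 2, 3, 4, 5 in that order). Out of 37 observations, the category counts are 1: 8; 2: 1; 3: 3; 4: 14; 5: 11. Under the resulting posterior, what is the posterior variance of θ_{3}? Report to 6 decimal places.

The Dirichlet prior is conjugate to the Multinomial likelihood: each posterior αⱼ = prior αⱼ + observed count nⱼ.
Posterior concentration: (8.6, 6.4, 4.6, 18.0, 16.9), total = 54.5.
Var[θ_j] = α_j(Σα−α_j)/((Σα)²(Σα+1)) = 4.6·49.9/(54.5²·55.5) = 0.001392.

0.001392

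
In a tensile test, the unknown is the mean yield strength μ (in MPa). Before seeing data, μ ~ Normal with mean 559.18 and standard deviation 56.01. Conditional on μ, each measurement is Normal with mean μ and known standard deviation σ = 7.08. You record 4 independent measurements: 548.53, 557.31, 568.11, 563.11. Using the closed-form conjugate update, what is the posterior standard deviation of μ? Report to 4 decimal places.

3.5330

For Normal data with known variance σ², a Normal(μ₀, σ₀²) prior on μ is conjugate. Posterior precision = 1/σ₀² + n/σ²; posterior mean is the precision-weighted average of μ₀ and x̄.
σ₀² = 56.01² = 3137.1201, σ² = 7.08² = 50.1264; σ² + n·σ₀² = 50.1264 + 4·3137.1201 = 12598.6068.
Posterior precision = 1/σ₀² + n/σ² = 1/3137.1201 + 4/50.1264 = (σ² + n·σ₀²)/(σ₀²σ²) = 12598.6068/(3137.1201·50.1264); posterior variance σₙ² = σ₀²σ²/(σ² + n·σ₀²) = 3137.1201·50.1264/12598.6068 = 12.481740.
Posterior SD = √σₙ² = √(3137.1201·50.1264/12598.6068) = 3.5330.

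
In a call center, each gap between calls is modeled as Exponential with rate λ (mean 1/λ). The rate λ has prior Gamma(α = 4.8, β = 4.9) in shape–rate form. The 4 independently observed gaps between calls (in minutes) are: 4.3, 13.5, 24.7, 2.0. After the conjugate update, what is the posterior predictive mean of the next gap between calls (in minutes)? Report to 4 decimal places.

6.3333

With a Gamma(shape α, rate β) prior on the exponential rate λ, the posterior after n observations with total T = Σxᵢ is Gamma(α+n, β+T).
Sum of observations T = 44.5 minutes; n = 4.
Posterior: Gamma(4.8+4, 4.9+44.5) = Gamma(8.8, 49.4).
The predictive distribution for the next observation is Lomax; its mean is β/(α−1) = 49.4/7.8 = 6.3333.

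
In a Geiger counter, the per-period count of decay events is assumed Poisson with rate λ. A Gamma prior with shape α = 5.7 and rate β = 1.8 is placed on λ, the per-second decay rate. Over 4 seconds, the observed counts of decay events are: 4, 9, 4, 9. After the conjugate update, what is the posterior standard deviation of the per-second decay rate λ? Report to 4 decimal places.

With a Gamma(shape α, rate β) prior, the Poisson likelihood is conjugate: the posterior is Gamma(α + ΣXᵢ, β + n).
Sum of counts S = 26 over n = 4 seconds.
Posterior: Gamma(α+S, β+n) = Gamma(5.7+26, 1.8+4) = Gamma(31.7, 5.8).
SD = √α/β = √31.7/5.8 = 0.9707.

0.9707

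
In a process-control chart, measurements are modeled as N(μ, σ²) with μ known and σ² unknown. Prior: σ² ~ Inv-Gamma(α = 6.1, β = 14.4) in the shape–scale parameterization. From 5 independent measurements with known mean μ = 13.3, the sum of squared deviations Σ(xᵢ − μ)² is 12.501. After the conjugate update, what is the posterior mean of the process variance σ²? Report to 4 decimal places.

With known mean μ and an Inverse-Gamma(α, β) prior on σ², the Normal likelihood is conjugate: posterior is Inv-Gamma(α + n/2, β + Σ(xᵢ−μ)²/2).
Posterior: Inv-Gamma(6.1 + 5/2, 14.4 + 12.501/2) = Inv-Gamma(8.60, 20.6505).
E[σ²|data] = β/(α−1) = 20.6505/7.60 = 2.7172.

2.7172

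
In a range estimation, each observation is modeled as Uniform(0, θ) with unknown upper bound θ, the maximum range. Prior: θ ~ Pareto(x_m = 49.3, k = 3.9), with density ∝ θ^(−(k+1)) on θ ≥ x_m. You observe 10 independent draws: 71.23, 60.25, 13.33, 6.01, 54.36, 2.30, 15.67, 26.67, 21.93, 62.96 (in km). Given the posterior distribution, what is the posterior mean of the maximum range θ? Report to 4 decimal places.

76.7517

A Pareto(scale x_m, shape k) prior on the upper bound θ of Uniform(0, θ) is conjugate: posterior is Pareto(max(x_m, max xᵢ), k + n).
Sample maximum = 71.23; prior scale x_m = 49.3 → posterior scale = max = 71.23.
Posterior shape = 3.9 + 10 = 13.9.
E[θ|data] = k·x_m/(k−1) = 13.9·71.23/12.9 = 76.7517.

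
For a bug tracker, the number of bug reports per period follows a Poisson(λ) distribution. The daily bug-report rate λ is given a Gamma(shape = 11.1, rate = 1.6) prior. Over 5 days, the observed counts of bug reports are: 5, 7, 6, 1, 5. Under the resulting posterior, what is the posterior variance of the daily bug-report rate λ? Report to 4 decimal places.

With a Gamma(shape α, rate β) prior, the Poisson likelihood is conjugate: the posterior is Gamma(α + ΣXᵢ, β + n).
Sum of counts S = 24 over n = 5 days.
Posterior: Gamma(α+S, β+n) = Gamma(11.1+24, 1.6+5) = Gamma(35.1, 6.6).
Var = α/β² = 35.1/6.6² = 0.8058.

0.8058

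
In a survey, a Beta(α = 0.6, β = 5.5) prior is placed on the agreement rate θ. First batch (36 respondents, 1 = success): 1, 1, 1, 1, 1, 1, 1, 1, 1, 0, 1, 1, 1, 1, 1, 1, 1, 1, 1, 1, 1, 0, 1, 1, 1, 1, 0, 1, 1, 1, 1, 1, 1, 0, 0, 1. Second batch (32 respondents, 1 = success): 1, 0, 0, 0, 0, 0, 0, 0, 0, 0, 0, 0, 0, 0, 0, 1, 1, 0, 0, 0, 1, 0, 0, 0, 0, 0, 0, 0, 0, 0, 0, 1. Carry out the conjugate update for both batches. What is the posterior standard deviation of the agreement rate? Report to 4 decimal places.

The Beta prior is conjugate to a Binomial/Bernoulli likelihood; the update adds successes to α and failures to β.
After batch 1: Beta(0.6+31, 5.5+5) = Beta(31.6, 10.5).
After batch 2: Beta(31.6+5, 10.5+27) = Beta(36.6, 37.5).
Var = αβ/((α+β)²(α+β+1)) = 36.6·37.5/(74.1²·75.1) = 0.00332840; SD = √0.00332840 = 0.0577.

0.0577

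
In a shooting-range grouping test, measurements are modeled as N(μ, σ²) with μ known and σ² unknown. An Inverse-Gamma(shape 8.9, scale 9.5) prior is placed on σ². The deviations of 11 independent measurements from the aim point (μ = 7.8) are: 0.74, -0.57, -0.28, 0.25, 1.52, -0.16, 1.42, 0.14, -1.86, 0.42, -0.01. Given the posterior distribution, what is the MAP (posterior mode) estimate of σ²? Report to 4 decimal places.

0.9098

With known mean μ and an Inverse-Gamma(α, β) prior on σ², the Normal likelihood is conjugate: posterior is Inv-Gamma(α + n/2, β + Σ(xᵢ−μ)²/2).
Σ(xᵢ−μ)² = (0.74)² + (-0.57)² + (-0.28)² + (0.25)² + (1.52)² + (-0.16)² + (1.42)² + (0.14)² + (-1.86)² + (0.42)² + (-0.01)² = 9.0215.
Posterior: Inv-Gamma(8.9 + 11/2, 9.5 + 9.0215/2) = Inv-Gamma(14.40, 14.01075).
Mode = β/(α+1) = 14.01075/15.40 = 0.9098.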